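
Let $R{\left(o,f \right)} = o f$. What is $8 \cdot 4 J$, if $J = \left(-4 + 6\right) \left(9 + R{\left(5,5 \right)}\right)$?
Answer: $2176$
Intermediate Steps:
$R{\left(o,f \right)} = f o$
$J = 68$ ($J = \left(-4 + 6\right) \left(9 + 5 \cdot 5\right) = 2 \left(9 + 25\right) = 2 \cdot 34 = 68$)
$8 \cdot 4 J = 8 \cdot 4 \cdot 68 = 32 \cdot 68 = 2176$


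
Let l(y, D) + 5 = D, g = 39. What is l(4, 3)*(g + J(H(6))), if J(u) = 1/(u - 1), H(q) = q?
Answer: -392/5 ≈ -78.400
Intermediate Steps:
l(y, D) = -5 + D
J(u) = 1/(-1 + u)
l(4, 3)*(g + J(H(6))) = (-5 + 3)*(39 + 1/(-1 + 6)) = -2*(39 + 1/5) = -2*(39 + ⅕) = -2*196/5 = -392/5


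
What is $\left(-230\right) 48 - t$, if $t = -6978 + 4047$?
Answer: $-8109$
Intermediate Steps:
$t = -2931$
$\left(-230\right) 48 - t = \left(-230\right) 48 - -2931 = -11040 + 2931 = -8109$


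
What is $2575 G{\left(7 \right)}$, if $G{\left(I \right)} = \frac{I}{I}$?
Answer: $2575$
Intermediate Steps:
$G{\left(I \right)} = 1$
$2575 G{\left(7 \right)} = 2575 \cdot 1 = 2575$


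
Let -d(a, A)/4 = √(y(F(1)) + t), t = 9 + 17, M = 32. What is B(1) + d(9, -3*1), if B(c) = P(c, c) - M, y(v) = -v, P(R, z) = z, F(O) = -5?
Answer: -31 - 4*√31 ≈ -53.271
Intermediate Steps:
t = 26
d(a, A) = -4*√31 (d(a, A) = -4*√(-1*(-5) + 26) = -4*√(5 + 26) = -4*√31)
B(c) = -32 + c (B(c) = c - 1*32 = c - 32 = -32 + c)
B(1) + d(9, -3*1) = (-32 + 1) - 4*√31 = -31 - 4*√31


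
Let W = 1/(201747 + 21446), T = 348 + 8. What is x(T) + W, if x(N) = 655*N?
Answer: 52044143741/223193 ≈ 2.3318e+5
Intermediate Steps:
T = 356
W = 1/223193 ≈ 4.4804e-6
x(T) + W = 655*356 + 1/223193 = 233180 + 1/223193 = 52044143741/223193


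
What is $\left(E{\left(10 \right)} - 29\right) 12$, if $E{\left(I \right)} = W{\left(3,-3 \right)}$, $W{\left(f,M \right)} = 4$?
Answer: $-300$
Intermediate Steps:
$E{\left(I \right)} = 4$
$\left(E{\left(10 \right)} - 29\right) 12 = \left(4 - 29\right) 12 = \left(-25\right) 12 = -300$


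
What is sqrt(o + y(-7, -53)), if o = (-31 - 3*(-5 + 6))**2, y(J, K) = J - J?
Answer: 34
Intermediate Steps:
y(J, K) = 0
o = 1156 (o = (-31 - 3*1)**2 = (-31 - 3)**2 = (-34)**2 = 1156)
sqrt(o + y(-7, -53)) = sqrt(1156 + 0) = sqrt(1156) = 34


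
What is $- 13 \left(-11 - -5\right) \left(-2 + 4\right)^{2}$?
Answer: $312$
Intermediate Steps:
$- 13 \left(-11 - -5\right) \left(-2 + 4\right)^{2} = - 13 \left(-11 + 5\right) 2^{2} = - 13 \left(\left(-6\right) 4\right) = \left(-13\right) \left(-24\right) = 312$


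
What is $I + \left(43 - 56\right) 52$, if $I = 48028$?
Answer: $47352$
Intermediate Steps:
$I + \left(43 - 56\right) 52 = 48028 + \left(43 - 56\right) 52 = 48028 - 676 = 47352$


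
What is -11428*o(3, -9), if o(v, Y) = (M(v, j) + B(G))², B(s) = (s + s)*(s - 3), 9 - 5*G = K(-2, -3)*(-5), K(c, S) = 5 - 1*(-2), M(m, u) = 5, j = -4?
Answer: -81896807812/625 ≈ -1.3103e+8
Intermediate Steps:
K(c, S) = 7 (K(c, S) = 5 + 2 = 7)
G = 44/5 (G = 9/5 - 7*(-5)/5 = 9/5 - ⅕*(-35) = 9/5 + 7 = 44/5 ≈ 8.8000)
B(s) = 2*s*(-3 + s) (B(s) = (2*s)*(-3 + s) = 2*s*(-3 + s))
o(v, Y) = 7166329/625 (o(v, Y) = (5 + 2*(44/5)*(-3 + 44/5))² = (5 + 2*(44/5)*(29/5))² = (5 + 2552/25)² = (2677/25)² = 7166329/625)
-11428*o(3, -9) = -11428*7166329/625 = -81896807812/625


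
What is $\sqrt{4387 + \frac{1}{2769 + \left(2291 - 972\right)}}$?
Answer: $\frac{3 \sqrt{2036511806}}{2044} \approx 66.234$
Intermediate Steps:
$\sqrt{4387 + \frac{1}{2769 + \left(2291 - 972\right)}} = \sqrt{4387 + \frac{1}{2769 + 1319}} = \sqrt{4387 + \frac{1}{4088}} = \sqrt{\frac{17934057}{4088}} = \frac{3 \sqrt{2036511806}}{2044}$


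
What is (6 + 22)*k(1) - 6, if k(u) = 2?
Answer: 50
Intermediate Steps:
(6 + 22)*k(1) - 6 = (6 + 22)*2 - 6 = 28*2 - 6 = 56 - 6 = 50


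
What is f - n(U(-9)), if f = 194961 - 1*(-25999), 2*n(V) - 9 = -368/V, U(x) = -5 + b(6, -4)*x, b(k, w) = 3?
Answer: 883799/4 ≈ 2.2095e+5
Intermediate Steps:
U(x) = -5 + 3*x
n(V) = 9/2 - 184/V (n(V) = 9/2 + (-368/V)/2 = 9/2 - 184/V)
f = 220960 (f = 194961 + 25999 = 220960)
f - n(U(-9)) = 220960 - (9/2 - 184/(-5 + 3*(-9))) = 220960 - (9/2 - 184/(-5 - 27)) = 220960 - (9/2 - 184/(-32)) = 220960 - (9/2 - 184*(-1/32)) = 220960 - (9/2 + 23/4) = 220960 - 1*41/4 = 220960 - 41/4 = 883799/4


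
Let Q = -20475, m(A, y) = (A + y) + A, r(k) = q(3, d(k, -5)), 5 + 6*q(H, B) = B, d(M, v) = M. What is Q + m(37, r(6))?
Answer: -122405/6 ≈ -20401.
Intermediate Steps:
q(H, B) = -⅚ + B/6
r(k) = -⅚ + k/6
m(A, y) = y + 2*A
Q + m(37, r(6)) = -20475 + ((-⅚ + (⅙)*6) + 2*37) = -20475 + ((-⅚ + 1) + 74) = -20475 + (⅙ + 74) = -20475 + 445/6 = -122405/6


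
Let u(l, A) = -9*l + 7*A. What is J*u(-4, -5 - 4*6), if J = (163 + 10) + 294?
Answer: -77989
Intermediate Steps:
J = 467 (J = 173 + 294 = 467)
J*u(-4, -5 - 4*6) = 467*(-9*(-4) + 7*(-5 - 4*6)) = 467*(36 + 7*(-5 - 24)) = 467*(36 + 7*(-29)) = 467*(36 - 203) = 467*(-167) = -77989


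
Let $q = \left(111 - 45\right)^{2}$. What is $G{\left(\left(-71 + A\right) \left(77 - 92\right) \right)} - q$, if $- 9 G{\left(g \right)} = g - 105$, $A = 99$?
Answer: $- \frac{12893}{3} \approx -4297.7$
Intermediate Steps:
$G{\left(g \right)} = \frac{35}{3} - \frac{g}{9}$ ($G{\left(g \right)} = - \frac{g - 105}{9} = - \frac{-105 + g}{9} = \frac{35}{3} - \frac{g}{9}$)
$q = 4356$ ($q = 66^{2} = 4356$)
$G{\left(\left(-71 + A\right) \left(77 - 92\right) \right)} - q = \left(\frac{35}{3} - \frac{\left(-71 + 99\right) \left(77 - 92\right)}{9}\right) - 4356 = \left(\frac{35}{3} - \frac{28 \left(-15\right)}{9}\right) - 4356 = \left(\frac{35}{3} - - \frac{140}{3}\right) - 4356 = \left(\frac{35}{3} + \frac{140}{3}\right) - 4356 = \frac{175}{3} - 4356 = - \frac{12893}{3}$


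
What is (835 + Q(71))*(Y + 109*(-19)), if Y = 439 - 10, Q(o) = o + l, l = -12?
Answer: -1467948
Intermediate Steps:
Q(o) = -12 + o (Q(o) = o - 12 = -12 + o)
Y = 429
(835 + Q(71))*(Y + 109*(-19)) = (835 + (-12 + 71))*(429 + 109*(-19)) = (835 + 59)*(429 - 2071) = 894*(-1642) = -1467948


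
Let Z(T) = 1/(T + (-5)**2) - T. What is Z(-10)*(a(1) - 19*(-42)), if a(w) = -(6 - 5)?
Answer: 120347/15 ≈ 8023.1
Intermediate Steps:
a(w) = -1 (a(w) = -1*1 = -1)
Z(T) = 1/(25 + T) - T (Z(T) = 1/(T + 25) - T = 1/(25 + T) - T)
Z(-10)*(a(1) - 19*(-42)) = ((1 - 1*(-10)**2 - 25*(-10))/(25 - 10))*(-1 - 19*(-42)) = ((1 - 1*100 + 250)/15)*(-1 + 798) = ((1 - 100 + 250)/15)*797 = ((1/15)*151)*797 = (151/15)*797 = 120347/15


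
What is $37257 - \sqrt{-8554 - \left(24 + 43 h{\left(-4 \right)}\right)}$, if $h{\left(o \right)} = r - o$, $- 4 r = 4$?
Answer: $37257 - i \sqrt{8707} \approx 37257.0 - 93.311 i$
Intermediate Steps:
$r = -1$ ($r = \left(- \frac{1}{4}\right) 4 = -1$)
$h{\left(o \right)} = -1 - o$
$37257 - \sqrt{-8554 - \left(24 + 43 h{\left(-4 \right)}\right)} = 37257 - \sqrt{-8554 - \left(24 + 43 \left(-1 - -4\right)\right)} = 37257 - \sqrt{-8554 - \left(24 + 43 \left(-1 + 4\right)\right)} = 37257 - \sqrt{-8554 - 153} = 37257 - \sqrt{-8707} = 37257 - i \sqrt{8707}$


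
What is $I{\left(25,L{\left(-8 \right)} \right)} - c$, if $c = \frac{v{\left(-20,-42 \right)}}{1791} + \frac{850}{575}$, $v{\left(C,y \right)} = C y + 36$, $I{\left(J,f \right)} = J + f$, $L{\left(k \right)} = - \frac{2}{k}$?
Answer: $\frac{1278775}{54924} \approx 23.283$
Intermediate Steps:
$v{\left(C,y \right)} = 36 + C y$
$c = \frac{27014}{13731}$ ($c = \frac{36 - -840}{1791} + \frac{850}{575} = \left(36 + 840\right) \frac{1}{1791} + 850 \cdot \frac{1}{575} = 876 \cdot \frac{1}{1791} + \frac{34}{23} = \frac{292}{597} + \frac{34}{23} = \frac{27014}{13731} \approx 1.9674$)
$I{\left(25,L{\left(-8 \right)} \right)} - c = \left(25 - \frac{2}{-8}\right) - \frac{27014}{13731} = \left(25 - - \frac{1}{4}\right) - \frac{27014}{13731} = \left(25 + \frac{1}{4}\right) - \frac{27014}{13731} = \frac{101}{4} - \frac{27014}{13731} = \frac{1278775}{54924}$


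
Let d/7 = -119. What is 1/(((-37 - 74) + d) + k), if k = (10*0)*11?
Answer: -1/944 ≈ -0.0010593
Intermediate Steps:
d = -833 (d = 7*(-119) = -833)
k = 0 (k = 0*11 = 0)
1/(((-37 - 74) + d) + k) = 1/(((-37 - 74) - 833) + 0) = 1/((-111 - 833) + 0) = 1/(-944 + 0) = 1/(-944) = -1/944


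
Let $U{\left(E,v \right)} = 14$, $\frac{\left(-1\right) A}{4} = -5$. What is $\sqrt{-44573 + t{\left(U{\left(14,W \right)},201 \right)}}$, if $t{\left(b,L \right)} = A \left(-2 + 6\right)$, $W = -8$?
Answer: $i \sqrt{44493} \approx 210.93 i$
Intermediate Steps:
$A = 20$ ($A = \left(-4\right) \left(-5\right) = 20$)
$t{\left(b,L \right)} = 80$ ($t{\left(b,L \right)} = 20 \left(-2 + 6\right) = 20 \cdot 4 = 80$)
$\sqrt{-44573 + t{\left(U{\left(14,W \right)},201 \right)}} = \sqrt{-44573 + 80} = \sqrt{-44493} = i \sqrt{44493}$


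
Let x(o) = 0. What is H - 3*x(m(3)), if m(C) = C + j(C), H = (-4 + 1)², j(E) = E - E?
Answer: 9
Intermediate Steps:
j(E) = 0
H = 9 (H = (-3)² = 9)
m(C) = C (m(C) = C + 0 = C)
H - 3*x(m(3)) = 9 - 3*0 = 9 + 0 = 9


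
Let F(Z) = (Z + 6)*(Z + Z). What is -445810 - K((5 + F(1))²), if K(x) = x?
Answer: -446171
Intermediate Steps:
F(Z) = 2*Z*(6 + Z) (F(Z) = (6 + Z)*(2*Z) = 2*Z*(6 + Z))
-445810 - K((5 + F(1))²) = -445810 - (5 + 2*1*(6 + 1))² = -445810 - (5 + 2*1*7)² = -445810 - (5 + 14)² = -445810 - 1*19² = -445810 - 1*361 = -445810 - 361 = -446171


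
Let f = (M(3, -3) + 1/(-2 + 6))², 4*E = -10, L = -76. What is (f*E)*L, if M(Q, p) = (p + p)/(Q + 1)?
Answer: 2375/8 ≈ 296.88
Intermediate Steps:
M(Q, p) = 2*p/(1 + Q) (M(Q, p) = (2*p)/(1 + Q) = 2*p/(1 + Q))
E = -5/2 (E = (¼)*(-10) = -5/2 ≈ -2.5000)
f = 25/16 (f = (2*(-3)/(1 + 3) + 1/(-2 + 6))² = (2*(-3)/4 + 1/4)² = (2*(-3)*(¼) + ¼)² = (-3/2 + ¼)² = (-5/4)² = 25/16 ≈ 1.5625)
(f*E)*L = ((25/16)*(-5/2))*(-76) = -125/32*(-76) = 2375/8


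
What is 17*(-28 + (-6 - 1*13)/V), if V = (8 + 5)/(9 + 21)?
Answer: -15878/13 ≈ -1221.4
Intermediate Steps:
V = 13/30 ≈ 0.43333
17*(-28 + (-6 - 1*13)/V) = 17*(-28 + (-6 - 1*13)/(13/30)) = 17*(-28 + (-6 - 13)*(30/13)) = 17*(-28 - 19*30/13) = 17*(-28 - 570/13) = 17*(-934/13) = -15878/13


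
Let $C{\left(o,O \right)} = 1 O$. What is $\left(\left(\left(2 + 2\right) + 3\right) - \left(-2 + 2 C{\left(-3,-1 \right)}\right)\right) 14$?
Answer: $154$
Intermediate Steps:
$C{\left(o,O \right)} = O$
$\left(\left(\left(2 + 2\right) + 3\right) - \left(-2 + 2 C{\left(-3,-1 \right)}\right)\right) 14 = \left(\left(\left(2 + 2\right) + 3\right) + \left(2 - -2\right)\right) 14 = \left(\left(4 + 3\right) + \left(2 + 2\right)\right) 14 = \left(7 + 4\right) 14 = 11 \cdot 14 = 154$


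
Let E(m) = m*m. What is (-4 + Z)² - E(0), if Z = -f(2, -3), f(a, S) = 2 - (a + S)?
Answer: 49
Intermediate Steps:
f(a, S) = 2 - S - a (f(a, S) = 2 - (S + a) = 2 + (-S - a) = 2 - S - a)
E(m) = m²
Z = -3 (Z = -(2 - 1*(-3) - 1*2) = -(2 + 3 - 2) = -1*3 = -3)
(-4 + Z)² - E(0) = (-4 - 3)² - 1*0² = (-7)² - 1*0 = 49 + 0 = 49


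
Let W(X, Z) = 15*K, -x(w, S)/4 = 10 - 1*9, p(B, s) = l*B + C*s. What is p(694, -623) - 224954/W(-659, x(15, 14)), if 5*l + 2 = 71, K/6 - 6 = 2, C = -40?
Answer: 2461303/72 ≈ 34185.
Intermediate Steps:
K = 48 (K = 36 + 6*2 = 36 + 12 = 48)
l = 69/5 (l = -⅖ + (⅕)*71 = -⅖ + 71/5 = 69/5 ≈ 13.800)
p(B, s) = -40*s + 69*B/5 (p(B, s) = 69*B/5 - 40*s = -40*s + 69*B/5)
x(w, S) = -4 (x(w, S) = -4*(10 - 1*9) = -4*(10 - 9) = -4*1 = -4)
W(X, Z) = 720 (W(X, Z) = 15*48 = 720)
p(694, -623) - 224954/W(-659, x(15, 14)) = (-40*(-623) + (69/5)*694) - 224954/720 = (24920 + 47886/5) - 224954/720 = 172486/5 - 1*112477/360 = 172486/5 - 112477/360 = 2461303/72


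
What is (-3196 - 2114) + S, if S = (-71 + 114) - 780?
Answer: -6047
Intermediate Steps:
S = -737 (S = 43 - 780 = -737)
(-3196 - 2114) + S = (-3196 - 2114) - 737 = -5310 - 737 = -6047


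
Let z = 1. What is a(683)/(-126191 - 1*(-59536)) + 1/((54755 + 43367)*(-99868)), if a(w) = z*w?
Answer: -6692886379623/653168868507880 ≈ -0.010247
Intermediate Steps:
a(w) = w (a(w) = 1*w = w)
a(683)/(-126191 - 1*(-59536)) + 1/((54755 + 43367)*(-99868)) = 683/(-126191 - 1*(-59536)) + 1/((54755 + 43367)*(-99868)) = 683/(-126191 + 59536) - 1/99868/98122 = 683/(-66655) + (1/98122)*(-1/99868) = 683*(-1/66655) - 1/9799247896 = -683/66655 - 1/9799247896 = -6692886379623/653168868507880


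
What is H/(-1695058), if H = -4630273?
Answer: 4630273/1695058 ≈ 2.7316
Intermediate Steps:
H/(-1695058) = -4630273/(-1695058) = -4630273*(-1/1695058) = 4630273/1695058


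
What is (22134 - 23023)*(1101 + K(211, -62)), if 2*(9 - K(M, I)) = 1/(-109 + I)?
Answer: -337483069/342 ≈ -9.8679e+5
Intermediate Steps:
K(M, I) = 9 - 1/(2*(-109 + I))
(22134 - 23023)*(1101 + K(211, -62)) = (22134 - 23023)*(1101 + (-1963 + 18*(-62))/(2*(-109 - 62))) = -889*(1101 + (½)*(-1963 - 1116)/(-171)) = -889*(1101 + (½)*(-1/171)*(-3079)) = -889*(1101 + 3079/342) = -889*379621/342 = -337483069/342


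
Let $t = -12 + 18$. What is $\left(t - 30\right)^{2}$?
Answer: $576$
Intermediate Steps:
$t = 6$
$\left(t - 30\right)^{2} = \left(6 - 30\right)^{2} = \left(-24\right)^{2} = 576$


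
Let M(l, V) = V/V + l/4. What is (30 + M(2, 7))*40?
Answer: 1260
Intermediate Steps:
M(l, V) = 1 + l/4 (M(l, V) = 1 + l*(1/4) = 1 + l/4)
(30 + M(2, 7))*40 = (30 + (1 + (1/4)*2))*40 = (30 + (1 + 1/2))*40 = (30 + 3/2)*40 = (63/2)*40 = 1260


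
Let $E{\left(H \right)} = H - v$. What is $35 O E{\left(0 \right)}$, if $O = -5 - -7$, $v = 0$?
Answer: $0$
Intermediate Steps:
$O = 2$ ($O = -5 + 7 = 2$)
$E{\left(H \right)} = H$ ($E{\left(H \right)} = H - 0 = H + 0 = H$)
$35 O E{\left(0 \right)} = 35 \cdot 2 \cdot 0 = 70 \cdot 0 = 0$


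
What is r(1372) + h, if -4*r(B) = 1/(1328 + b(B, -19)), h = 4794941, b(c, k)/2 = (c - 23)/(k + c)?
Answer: 34513640080895/7197928 ≈ 4.7949e+6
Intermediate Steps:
b(c, k) = 2*(-23 + c)/(c + k) (b(c, k) = 2*((c - 23)/(k + c)) = 2*((-23 + c)/(c + k)) = 2*(-23 + c)/(c + k))
r(B) = -1/(4*(1328 + 2*(-23 + B)/(-19 + B))) (r(B) = -1/(4*(1328 + 2*(-23 + B)/(B - 19))) = -1/(4*(1328 + 2*(-23 + B)/(-19 + B))))
r(1372) + h = (19 - 1*1372)/(8*(-12639 + 665*1372)) + 4794941 = (19 - 1372)/(8*(-12639 + 912380)) + 4794941 = (⅛)*(-1353)/899741 + 4794941 = (⅛)*(1/899741)*(-1353) + 4794941 = -1353/7197928 + 4794941 = 34513640080895/7197928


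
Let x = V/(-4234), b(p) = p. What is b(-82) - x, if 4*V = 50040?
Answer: -167339/2117 ≈ -79.045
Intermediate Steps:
V = 12510 (V = (¼)*50040 = 12510)
x = -6255/2117 (x = 12510/(-4234) = 12510*(-1/4234) = -6255/2117 ≈ -2.9547)
b(-82) - x = -82 - 1*(-6255/2117) = -82 + 6255/2117 = -167339/2117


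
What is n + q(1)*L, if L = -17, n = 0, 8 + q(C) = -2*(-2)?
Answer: 68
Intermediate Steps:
q(C) = -4 (q(C) = -8 - 2*(-2) = -8 + 4 = -4)
n + q(1)*L = 0 - 4*(-17) = 0 + 68 = 68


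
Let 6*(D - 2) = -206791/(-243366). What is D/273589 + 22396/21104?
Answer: 139798810046279/131733002545659 ≈ 1.0612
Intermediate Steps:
D = 3127183/1460196 (D = 2 + (-206791/(-243366))/6 = 2 + (-206791*(-1/243366))/6 = 2 + (1/6)*(206791/243366) = 2 + 206791/1460196 = 3127183/1460196 ≈ 2.1416)
D/273589 + 22396/21104 = (3127183/1460196)/273589 + 22396/21104 = (3127183/1460196)*(1/273589) + 22396*(1/21104) = 3127183/399493563444 + 5599/5276 = 139798810046279/131733002545659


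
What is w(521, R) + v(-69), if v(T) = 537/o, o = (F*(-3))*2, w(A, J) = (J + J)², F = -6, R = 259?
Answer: 3220067/12 ≈ 2.6834e+5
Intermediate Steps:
w(A, J) = 4*J² (w(A, J) = (2*J)² = 4*J²)
o = 36 (o = -6*(-3)*2 = 18*2 = 36)
v(T) = 179/12 (v(T) = 537/36 = 537*(1/36) = 179/12)
w(521, R) + v(-69) = 4*259² + 179/12 = 4*67081 + 179/12 = 268324 + 179/12 = 3220067/12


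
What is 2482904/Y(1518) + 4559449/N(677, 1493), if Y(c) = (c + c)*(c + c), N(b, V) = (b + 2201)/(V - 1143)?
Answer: 919314625391507/1657961118 ≈ 5.5449e+5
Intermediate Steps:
N(b, V) = (2201 + b)/(-1143 + V)
Y(c) = 4*c² (Y(c) = (2*c)*(2*c) = 4*c²)
2482904/Y(1518) + 4559449/N(677, 1493) = 2482904/((4*1518²)) + 4559449/(((2201 + 677)/(-1143 + 1493))) = 2482904/((4*2304324)) + 4559449/((2878/350)) = 2482904/9217296 + 4559449/(((1/350)*2878)) = 2482904*(1/9217296) + 4559449/(1439/175) = 310363/1152162 + 4559449*(175/1439) = 310363/1152162 + 797903575/1439 = 919314625391507/1657961118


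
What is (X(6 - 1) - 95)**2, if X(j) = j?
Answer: 8100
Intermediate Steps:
(X(6 - 1) - 95)**2 = ((6 - 1) - 95)**2 = (5 - 95)**2 = (-90)**2 = 8100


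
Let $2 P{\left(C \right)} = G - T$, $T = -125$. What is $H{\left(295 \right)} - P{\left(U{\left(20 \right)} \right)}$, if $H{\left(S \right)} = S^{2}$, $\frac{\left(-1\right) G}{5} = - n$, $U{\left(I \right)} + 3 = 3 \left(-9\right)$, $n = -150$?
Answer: $\frac{174675}{2} \approx 87338.0$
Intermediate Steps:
$U{\left(I \right)} = -30$ ($U{\left(I \right)} = -3 + 3 \left(-9\right) = -3 - 27 = -30$)
$G = -750$ ($G = - 5 \left(\left(-1\right) \left(-150\right)\right) = \left(-5\right) 150 = -750$)
$P{\left(C \right)} = - \frac{625}{2}$ ($P{\left(C \right)} = \frac{-750 - -125}{2} = \frac{-750 + 125}{2} = \frac{1}{2} \left(-625\right) = - \frac{625}{2}$)
$H{\left(295 \right)} - P{\left(U{\left(20 \right)} \right)} = 295^{2} - - \frac{625}{2} = 87025 + \frac{625}{2} = \frac{174675}{2}$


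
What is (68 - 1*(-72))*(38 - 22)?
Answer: 2240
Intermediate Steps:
(68 - 1*(-72))*(38 - 22) = (68 + 72)*16 = 140*16 = 2240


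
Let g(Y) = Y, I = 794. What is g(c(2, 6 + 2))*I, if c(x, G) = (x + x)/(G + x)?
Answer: 1588/5 ≈ 317.60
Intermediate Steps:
c(x, G) = 2*x/(G + x) (c(x, G) = (2*x)/(G + x) = 2*x/(G + x))
g(c(2, 6 + 2))*I = (2*2/((6 + 2) + 2))*794 = (2*2/(8 + 2))*794 = (2*2/10)*794 = (2*2*(⅒))*794 = (⅖)*794 = 1588/5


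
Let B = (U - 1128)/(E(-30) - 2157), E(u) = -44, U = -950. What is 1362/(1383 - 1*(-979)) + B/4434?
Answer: 3324246236/5762827677 ≈ 0.57684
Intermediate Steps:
B = 2078/2201 (B = (-950 - 1128)/(-44 - 2157) = -2078/(-2201) = -2078*(-1/2201) = 2078/2201 ≈ 0.94412)
1362/(1383 - 1*(-979)) + B/4434 = 1362/(1383 - 1*(-979)) + (2078/2201)/4434 = 1362/(1383 + 979) + (2078/2201)*(1/4434) = 1362/2362 + 1039/4879617 = 1362*(1/2362) + 1039/4879617 = 681/1181 + 1039/4879617 = 3324246236/5762827677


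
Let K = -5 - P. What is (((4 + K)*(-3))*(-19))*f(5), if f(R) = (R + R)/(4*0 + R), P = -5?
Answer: 456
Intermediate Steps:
K = 0 (K = -5 - 1*(-5) = -5 + 5 = 0)
f(R) = 2 (f(R) = (2*R)/(0 + R) = (2*R)/R = 2)
(((4 + K)*(-3))*(-19))*f(5) = (((4 + 0)*(-3))*(-19))*2 = ((4*(-3))*(-19))*2 = -12*(-19)*2 = 228*2 = 456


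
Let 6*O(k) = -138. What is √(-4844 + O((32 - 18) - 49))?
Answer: I*√4867 ≈ 69.764*I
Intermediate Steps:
O(k) = -23 (O(k) = (⅙)*(-138) = -23)
√(-4844 + O((32 - 18) - 49)) = √(-4844 - 23) = √(-4867) = I*√4867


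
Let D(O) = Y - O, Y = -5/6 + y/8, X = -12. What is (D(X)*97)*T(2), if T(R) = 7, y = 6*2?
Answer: 25802/3 ≈ 8600.7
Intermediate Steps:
y = 12
Y = ⅔ (Y = -5/6 + 12/8 = -5*⅙ + 12*(⅛) = -⅚ + 3/2 = ⅔ ≈ 0.66667)
D(O) = ⅔ - O
(D(X)*97)*T(2) = ((⅔ - 1*(-12))*97)*7 = ((⅔ + 12)*97)*7 = ((38/3)*97)*7 = (3686/3)*7 = 25802/3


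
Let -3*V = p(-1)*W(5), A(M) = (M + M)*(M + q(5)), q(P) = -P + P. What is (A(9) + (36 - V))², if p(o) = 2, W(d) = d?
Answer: 364816/9 ≈ 40535.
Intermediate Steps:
q(P) = 0
A(M) = 2*M² (A(M) = (M + M)*(M + 0) = (2*M)*M = 2*M²)
V = -10/3 (V = -2*5/3 = -⅓*10 = -10/3 ≈ -3.3333)
(A(9) + (36 - V))² = (2*9² + (36 - 1*(-10/3)))² = (2*81 + (36 + 10/3))² = (162 + 118/3)² = (604/3)² = 364816/9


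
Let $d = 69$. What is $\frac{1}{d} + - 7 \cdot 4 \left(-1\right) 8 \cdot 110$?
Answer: $\frac{1700161}{69} \approx 24640.0$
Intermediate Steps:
$\frac{1}{d} + - 7 \cdot 4 \left(-1\right) 8 \cdot 110 = \frac{1}{69} + - 7 \cdot 4 \left(-1\right) 8 \cdot 110 = \frac{1}{69} + \left(-7\right) \left(-4\right) 8 \cdot 110 = \frac{1}{69} + 28 \cdot 8 \cdot 110 = \frac{1}{69} + 224 \cdot 110 = \frac{1}{69} + 24640 = \frac{1700161}{69}$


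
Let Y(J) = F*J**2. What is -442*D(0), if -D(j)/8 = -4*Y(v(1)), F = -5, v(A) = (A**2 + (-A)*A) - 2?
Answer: 282880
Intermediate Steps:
v(A) = -2 (v(A) = (A**2 - A**2) - 2 = 0 - 2 = -2)
Y(J) = -5*J**2
D(j) = -640 (D(j) = -(-32)*(-5*(-2)**2) = -(-32)*(-5*4) = -(-32)*(-20) = -8*80 = -640)
-442*D(0) = -442*(-640) = 282880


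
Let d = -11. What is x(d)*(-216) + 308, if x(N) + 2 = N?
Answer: 3116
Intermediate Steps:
x(N) = -2 + N
x(d)*(-216) + 308 = (-2 - 11)*(-216) + 308 = -13*(-216) + 308 = 2808 + 308 = 3116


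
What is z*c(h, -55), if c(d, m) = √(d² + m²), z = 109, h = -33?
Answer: 1199*√34 ≈ 6991.3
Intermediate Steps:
z*c(h, -55) = 109*√((-33)² + (-55)²) = 109*√(1089 + 3025) = 109*√4114 = 109*(11*√34) = 1199*√34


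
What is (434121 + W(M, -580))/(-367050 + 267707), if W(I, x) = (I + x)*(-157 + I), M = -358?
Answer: -917191/99343 ≈ -9.2326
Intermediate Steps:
W(I, x) = (-157 + I)*(I + x)
(434121 + W(M, -580))/(-367050 + 267707) = (434121 + ((-358)² - 157*(-358) - 157*(-580) - 358*(-580)))/(-367050 + 267707) = (434121 + (128164 + 56206 + 91060 + 207640))/(-99343) = (434121 + 483070)*(-1/99343) = 917191*(-1/99343) = -917191/99343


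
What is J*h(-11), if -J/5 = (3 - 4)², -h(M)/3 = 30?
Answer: 450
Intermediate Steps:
h(M) = -90 (h(M) = -3*30 = -90)
J = -5 (J = -5*(3 - 4)² = -5*(-1)² = -5*1 = -5)
J*h(-11) = -5*(-90) = 450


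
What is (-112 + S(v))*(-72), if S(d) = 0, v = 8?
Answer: 8064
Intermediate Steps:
(-112 + S(v))*(-72) = (-112 + 0)*(-72) = -112*(-72) = 8064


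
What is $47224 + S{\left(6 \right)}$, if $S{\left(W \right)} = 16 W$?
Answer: $47320$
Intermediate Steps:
$47224 + S{\left(6 \right)} = 47224 + 16 \cdot 6 = 47224 + 96 = 47320$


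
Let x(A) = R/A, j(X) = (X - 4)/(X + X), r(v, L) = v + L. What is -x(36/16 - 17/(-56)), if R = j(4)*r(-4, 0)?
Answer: 0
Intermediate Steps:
r(v, L) = L + v
j(X) = (-4 + X)/(2*X) (j(X) = (-4 + X)/((2*X)) = (-4 + X)*(1/(2*X)) = (-4 + X)/(2*X))
R = 0 (R = ((1/2)*(-4 + 4)/4)*(0 - 4) = ((1/2)*(1/4)*0)*(-4) = 0*(-4) = 0)
x(A) = 0 (x(A) = 0/A = 0)
-x(36/16 - 17/(-56)) = -1*0 = 0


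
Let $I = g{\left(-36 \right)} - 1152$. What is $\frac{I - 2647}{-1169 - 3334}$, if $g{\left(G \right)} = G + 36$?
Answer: $\frac{3799}{4503} \approx 0.84366$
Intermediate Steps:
$g{\left(G \right)} = 36 + G$
$I = -1152$ ($I = \left(36 - 36\right) - 1152 = 0 - 1152 = -1152$)
$\frac{I - 2647}{-1169 - 3334} = \frac{-1152 - 2647}{-1169 - 3334} = - \frac{3799}{-4503} = \left(-3799\right) \left(- \frac{1}{4503}\right) = \frac{3799}{4503}$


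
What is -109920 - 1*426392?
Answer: -536312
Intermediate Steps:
-109920 - 1*426392 = -109920 - 426392 = -536312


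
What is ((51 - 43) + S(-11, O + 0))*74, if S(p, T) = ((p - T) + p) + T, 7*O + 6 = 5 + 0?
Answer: -1036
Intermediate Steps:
O = -⅐ (O = -6/7 + (5 + 0)/7 = -6/7 + (⅐)*5 = -6/7 + 5/7 = -⅐ ≈ -0.14286)
S(p, T) = 2*p (S(p, T) = (-T + 2*p) + T = 2*p)
((51 - 43) + S(-11, O + 0))*74 = ((51 - 43) + 2*(-11))*74 = (8 - 22)*74 = -14*74 = -1036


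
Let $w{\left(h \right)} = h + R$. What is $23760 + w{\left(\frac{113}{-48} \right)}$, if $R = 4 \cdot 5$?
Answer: $\frac{1141327}{48} \approx 23778.0$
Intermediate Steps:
$R = 20$
$w{\left(h \right)} = 20 + h$ ($w{\left(h \right)} = h + 20 = 20 + h$)
$23760 + w{\left(\frac{113}{-48} \right)} = 23760 + \left(20 + \frac{113}{-48}\right) = 23760 + \left(20 + 113 \left(- \frac{1}{48}\right)\right) = 23760 + \left(20 - \frac{113}{48}\right) = 23760 + \frac{847}{48} = \frac{1141327}{48}$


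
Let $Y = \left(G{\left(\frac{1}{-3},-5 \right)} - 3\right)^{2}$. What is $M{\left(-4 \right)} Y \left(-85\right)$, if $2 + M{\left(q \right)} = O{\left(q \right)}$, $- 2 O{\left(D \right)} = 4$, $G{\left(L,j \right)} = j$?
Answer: $21760$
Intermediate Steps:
$O{\left(D \right)} = -2$ ($O{\left(D \right)} = \left(- \frac{1}{2}\right) 4 = -2$)
$M{\left(q \right)} = -4$ ($M{\left(q \right)} = -2 - 2 = -4$)
$Y = 64$ ($Y = \left(-5 - 3\right)^{2} = \left(-8\right)^{2} = 64$)
$M{\left(-4 \right)} Y \left(-85\right) = \left(-4\right) 64 \left(-85\right) = \left(-256\right) \left(-85\right) = 21760$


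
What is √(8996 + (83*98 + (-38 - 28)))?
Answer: 6*√474 ≈ 130.63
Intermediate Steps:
√(8996 + (83*98 + (-38 - 28))) = √(8996 + (8134 - 66)) = √(8996 + 8068) = √17064 = 6*√474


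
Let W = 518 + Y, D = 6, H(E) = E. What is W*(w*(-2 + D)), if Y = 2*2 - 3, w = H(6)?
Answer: 12456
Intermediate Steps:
w = 6
Y = 1 (Y = 4 - 3 = 1)
W = 519 (W = 518 + 1 = 519)
W*(w*(-2 + D)) = 519*(6*(-2 + 6)) = 519*(6*4) = 519*24 = 12456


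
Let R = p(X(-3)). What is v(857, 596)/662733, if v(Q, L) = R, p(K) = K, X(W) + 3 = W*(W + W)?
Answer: 5/220911 ≈ 2.2634e-5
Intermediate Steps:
X(W) = -3 + 2*W**2 (X(W) = -3 + W*(W + W) = -3 + W*(2*W) = -3 + 2*W**2)
R = 15 (R = -3 + 2*(-3)**2 = -3 + 2*9 = -3 + 18 = 15)
v(Q, L) = 15
v(857, 596)/662733 = 15/662733 = 15*(1/662733) = 5/220911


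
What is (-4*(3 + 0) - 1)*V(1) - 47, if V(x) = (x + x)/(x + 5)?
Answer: -154/3 ≈ -51.333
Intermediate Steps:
V(x) = 2*x/(5 + x) (V(x) = (2*x)/(5 + x) = 2*x/(5 + x))
(-4*(3 + 0) - 1)*V(1) - 47 = (-4*(3 + 0) - 1)*(2*1/(5 + 1)) - 47 = (-4*3 - 1)*(2*1/6) - 47 = (-12 - 1)*(2*1*(⅙)) - 47 = -13*⅓ - 47 = -13/3 - 47 = -154/3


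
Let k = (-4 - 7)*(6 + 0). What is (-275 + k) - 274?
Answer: -615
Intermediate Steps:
k = -66 (k = -11*6 = -66)
(-275 + k) - 274 = (-275 - 66) - 274 = -341 - 274 = -615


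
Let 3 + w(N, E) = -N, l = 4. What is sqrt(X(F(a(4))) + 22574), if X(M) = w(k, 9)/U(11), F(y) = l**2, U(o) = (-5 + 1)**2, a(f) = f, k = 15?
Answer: sqrt(361166)/4 ≈ 150.24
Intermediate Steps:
w(N, E) = -3 - N
U(o) = 16 (U(o) = (-4)**2 = 16)
F(y) = 16 (F(y) = 4**2 = 16)
X(M) = -9/8 (X(M) = (-3 - 1*15)/16 = (-3 - 15)*(1/16) = -18*1/16 = -9/8)
sqrt(X(F(a(4))) + 22574) = sqrt(-9/8 + 22574) = sqrt(180583/8) = sqrt(361166)/4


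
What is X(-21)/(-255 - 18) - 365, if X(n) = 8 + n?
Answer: -7664/21 ≈ -364.95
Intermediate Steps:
X(-21)/(-255 - 18) - 365 = (8 - 21)/(-255 - 18) - 365 = -13/(-273) - 365 = -13*(-1/273) - 365 = 1/21 - 365 = -7664/21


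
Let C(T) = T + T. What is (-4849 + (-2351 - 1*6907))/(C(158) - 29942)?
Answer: 14107/29626 ≈ 0.47617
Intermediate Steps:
C(T) = 2*T
(-4849 + (-2351 - 1*6907))/(C(158) - 29942) = (-4849 + (-2351 - 1*6907))/(2*158 - 29942) = (-4849 + (-2351 - 6907))/(316 - 29942) = (-4849 - 9258)/(-29626) = -14107*(-1/29626) = 14107/29626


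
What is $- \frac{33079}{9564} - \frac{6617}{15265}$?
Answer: $- \frac{568235923}{145994460} \approx -3.8922$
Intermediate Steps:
$- \frac{33079}{9564} - \frac{6617}{15265} = - \frac{568235923}{145994460}$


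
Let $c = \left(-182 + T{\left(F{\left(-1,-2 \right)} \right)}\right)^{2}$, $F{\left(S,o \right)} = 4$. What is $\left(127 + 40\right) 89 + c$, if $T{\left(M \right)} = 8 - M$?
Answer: $46547$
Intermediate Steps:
$c = 31684$ ($c = \left(-182 + \left(8 - 4\right)\right)^{2} = \left(-182 + 4\right)^{2} = \left(-178\right)^{2} = 31684$)
$\left(127 + 40\right) 89 + c = \left(127 + 40\right) 89 + 31684 = 167 \cdot 89 + 31684 = 14863 + 31684 = 46547$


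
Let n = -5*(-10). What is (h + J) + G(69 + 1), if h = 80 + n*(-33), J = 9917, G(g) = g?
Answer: 8417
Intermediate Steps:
n = 50
h = -1570 (h = 80 + 50*(-33) = 80 - 1650 = -1570)
(h + J) + G(69 + 1) = (-1570 + 9917) + (69 + 1) = 8347 + 70 = 8417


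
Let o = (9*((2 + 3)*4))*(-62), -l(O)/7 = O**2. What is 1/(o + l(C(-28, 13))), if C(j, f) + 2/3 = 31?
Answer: -9/158407 ≈ -5.6816e-5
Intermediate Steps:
C(j, f) = 91/3 (C(j, f) = -2/3 + 31 = 91/3)
l(O) = -7*O**2
o = -11160 (o = (9*(5*4))*(-62) = (9*20)*(-62) = 180*(-62) = -11160)
1/(o + l(C(-28, 13))) = 1/(-11160 - 7*(91/3)**2) = 1/(-11160 - 7*8281/9) = 1/(-11160 - 57967/9) = 1/(-158407/9) = -9/158407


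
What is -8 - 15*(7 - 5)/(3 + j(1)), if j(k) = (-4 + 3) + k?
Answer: -18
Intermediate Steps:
j(k) = -1 + k
-8 - 15*(7 - 5)/(3 + j(1)) = -8 - 15*(7 - 5)/(3 + (-1 + 1)) = -8 - 30/(3 + 0) = -8 - 30/3 = -8 - 15*⅔ = -8 - 10 = -18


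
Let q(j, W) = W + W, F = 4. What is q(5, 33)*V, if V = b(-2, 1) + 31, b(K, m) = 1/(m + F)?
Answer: 10296/5 ≈ 2059.2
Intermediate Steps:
q(j, W) = 2*W
b(K, m) = 1/(4 + m) (b(K, m) = 1/(m + 4) = 1/(4 + m))
V = 156/5 (V = 1/(4 + 1) + 31 = 1/5 + 31 = 156/5 ≈ 31.200)
q(5, 33)*V = (2*33)*(156/5) = 66*(156/5) = 10296/5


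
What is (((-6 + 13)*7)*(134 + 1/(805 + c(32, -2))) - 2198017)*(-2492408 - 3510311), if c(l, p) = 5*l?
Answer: 12694251001701354/965 ≈ 1.3155e+13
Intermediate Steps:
(((-6 + 13)*7)*(134 + 1/(805 + c(32, -2))) - 2198017)*(-2492408 - 3510311) = (((-6 + 13)*7)*(134 + 1/(805 + 5*32)) - 2198017)*(-2492408 - 3510311) = ((7*7)*(134 + 1/(805 + 160)) - 2198017)*(-6002719) = (49*(134 + 1/965) - 2198017)*(-6002719) = (49*(129311/965) - 2198017)*(-6002719) = (6336239/965 - 2198017)*(-6002719) = -2114750166/965*(-6002719) = 12694251001701354/965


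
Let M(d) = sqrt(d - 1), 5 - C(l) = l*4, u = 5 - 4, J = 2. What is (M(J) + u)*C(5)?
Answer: -30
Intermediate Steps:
u = 1
C(l) = 5 - 4*l (C(l) = 5 - l*4 = 5 - 4*l)
M(d) = sqrt(-1 + d)
(M(J) + u)*C(5) = (sqrt(-1 + 2) + 1)*(5 - 4*5) = (sqrt(1) + 1)*(5 - 20) = (1 + 1)*(-15) = 2*(-15) = -30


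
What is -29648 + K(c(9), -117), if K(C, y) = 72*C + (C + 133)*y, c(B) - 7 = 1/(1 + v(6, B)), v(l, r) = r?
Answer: -91057/2 ≈ -45529.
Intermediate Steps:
c(B) = 7 + 1/(1 + B)
K(C, y) = 72*C + y*(133 + C) (K(C, y) = 72*C + (133 + C)*y = 72*C + y*(133 + C))
-29648 + K(c(9), -117) = -29648 + (72*((8 + 7*9)/(1 + 9)) + 133*(-117) + ((8 + 7*9)/(1 + 9))*(-117)) = -29648 + (72*((8 + 63)/10) - 15561 + ((8 + 63)/10)*(-117)) = -29648 + (72*((⅒)*71) - 15561 + ((⅒)*71)*(-117)) = -29648 + (72*(71/10) - 15561 + (71/10)*(-117)) = -29648 + (2556/5 - 15561 - 8307/10) = -29648 - 31761/2 = -91057/2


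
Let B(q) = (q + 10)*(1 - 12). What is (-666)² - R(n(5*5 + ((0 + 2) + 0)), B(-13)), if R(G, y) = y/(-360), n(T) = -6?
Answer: 53226731/120 ≈ 4.4356e+5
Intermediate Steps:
B(q) = -110 - 11*q (B(q) = (10 + q)*(-11) = -110 - 11*q)
R(G, y) = -y/360 (R(G, y) = y*(-1/360) = -y/360)
(-666)² - R(n(5*5 + ((0 + 2) + 0)), B(-13)) = (-666)² - (-1)*(-110 - 11*(-13))/360 = 443556 - (-1)*(-110 + 143)/360 = 443556 - (-1)*33/360 = 443556 - 1*(-11/120) = 443556 + 11/120 = 53226731/120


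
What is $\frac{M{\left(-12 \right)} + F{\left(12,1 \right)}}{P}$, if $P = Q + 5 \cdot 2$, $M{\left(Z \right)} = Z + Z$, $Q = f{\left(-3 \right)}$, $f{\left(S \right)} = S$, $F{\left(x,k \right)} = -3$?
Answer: $- \frac{27}{7} \approx -3.8571$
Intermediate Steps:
$Q = -3$
$M{\left(Z \right)} = 2 Z$
$P = 7$ ($P = -3 + 5 \cdot 2 = -3 + 10 = 7$)
$\frac{M{\left(-12 \right)} + F{\left(12,1 \right)}}{P} = \frac{2 \left(-12\right) - 3}{7} = \left(-24 - 3\right) \frac{1}{7} = \left(-27\right) \frac{1}{7} = - \frac{27}{7}$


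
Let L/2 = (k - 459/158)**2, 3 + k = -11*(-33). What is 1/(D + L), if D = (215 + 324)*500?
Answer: 12482/6547228241 ≈ 1.9065e-6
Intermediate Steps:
D = 269500 (D = 539*500 = 269500)
k = 360 (k = -3 - 11*(-33) = -3 + 363 = 360)
L = 3183329241/12482 (L = 2*(360 - 459/158)**2 = 2*(56421/158)**2 = 2*(3183329241/24964) = 3183329241/12482 ≈ 2.5503e+5)
1/(D + L) = 1/(269500 + 3183329241/12482) = 1/(6547228241/12482) = 12482/6547228241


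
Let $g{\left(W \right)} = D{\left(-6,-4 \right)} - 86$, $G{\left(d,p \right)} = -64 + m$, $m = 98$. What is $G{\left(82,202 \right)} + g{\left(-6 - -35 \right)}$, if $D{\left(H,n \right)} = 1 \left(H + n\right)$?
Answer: $-62$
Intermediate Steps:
$G{\left(d,p \right)} = 34$ ($G{\left(d,p \right)} = -64 + 98 = 34$)
$D{\left(H,n \right)} = H + n$
$g{\left(W \right)} = -96$ ($g{\left(W \right)} = \left(-6 - 4\right) - 86 = -10 - 86 = -96$)
$G{\left(82,202 \right)} + g{\left(-6 - -35 \right)} = 34 - 96 = -62$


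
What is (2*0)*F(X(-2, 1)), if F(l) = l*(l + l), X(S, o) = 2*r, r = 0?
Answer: 0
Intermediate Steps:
X(S, o) = 0 (X(S, o) = 2*0 = 0)
F(l) = 2*l² (F(l) = l*(2*l) = 2*l²)
(2*0)*F(X(-2, 1)) = (2*0)*(2*0²) = 0*(2*0) = 0*0 = 0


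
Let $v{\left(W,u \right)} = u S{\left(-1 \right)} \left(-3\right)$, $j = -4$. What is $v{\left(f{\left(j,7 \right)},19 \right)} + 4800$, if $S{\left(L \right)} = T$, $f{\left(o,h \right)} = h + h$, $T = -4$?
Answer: $5028$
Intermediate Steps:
$f{\left(o,h \right)} = 2 h$
$S{\left(L \right)} = -4$
$v{\left(W,u \right)} = 12 u$ ($v{\left(W,u \right)} = u \left(-4\right) \left(-3\right) = - 4 u \left(-3\right) = 12 u$)
$v{\left(f{\left(j,7 \right)},19 \right)} + 4800 = 12 \cdot 19 + 4800 = 228 + 4800 = 5028$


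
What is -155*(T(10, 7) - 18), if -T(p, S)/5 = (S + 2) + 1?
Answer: 10540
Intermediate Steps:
T(p, S) = -15 - 5*S (T(p, S) = -5*((S + 2) + 1) = -5*((2 + S) + 1) = -5*(3 + S) = -15 - 5*S)
-155*(T(10, 7) - 18) = -155*((-15 - 5*7) - 18) = -155*((-15 - 35) - 18) = -155*(-50 - 18) = -155*(-68) = 10540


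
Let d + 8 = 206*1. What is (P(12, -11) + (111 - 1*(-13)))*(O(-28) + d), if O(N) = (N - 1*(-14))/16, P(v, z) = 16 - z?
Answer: 238127/8 ≈ 29766.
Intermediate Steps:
O(N) = 7/8 + N/16 (O(N) = (N + 14)*(1/16) = (14 + N)*(1/16) = 7/8 + N/16)
d = 198 (d = -8 + 206*1 = -8 + 206 = 198)
(P(12, -11) + (111 - 1*(-13)))*(O(-28) + d) = ((16 - 1*(-11)) + (111 - 1*(-13)))*((7/8 + (1/16)*(-28)) + 198) = ((16 + 11) + (111 + 13))*((7/8 - 7/4) + 198) = (27 + 124)*(-7/8 + 198) = 151*(1577/8) = 238127/8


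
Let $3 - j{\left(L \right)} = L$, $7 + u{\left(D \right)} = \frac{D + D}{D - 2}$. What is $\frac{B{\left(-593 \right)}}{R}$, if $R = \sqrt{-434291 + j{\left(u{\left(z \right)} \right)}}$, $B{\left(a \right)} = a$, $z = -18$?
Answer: $\frac{593 i \sqrt{10857070}}{2171414} \approx 0.89985 i$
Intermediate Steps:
$u{\left(D \right)} = -7 + \frac{2 D}{-2 + D}$ ($u{\left(D \right)} = -7 + \frac{D + D}{D - 2} = -7 + \frac{2 D}{-2 + D}$)
$j{\left(L \right)} = 3 - L$
$R = \frac{i \sqrt{10857070}}{5}$ ($R = \sqrt{-434291 - \left(-3 + \frac{14 - -90}{-2 - 18}\right)} = \sqrt{-434291 - \left(-3 + \frac{14 + 90}{-20}\right)} = \sqrt{-434291 - \left(-3 - \frac{26}{5}\right)} = \sqrt{-434291 + \left(3 - - \frac{26}{5}\right)} = \sqrt{-434291 + \left(3 + \frac{26}{5}\right)} = \sqrt{-434291 + \frac{41}{5}} = \sqrt{- \frac{2171414}{5}} = \frac{i \sqrt{10857070}}{5} \approx 659.0 i$)
$\frac{B{\left(-593 \right)}}{R} = - \frac{593}{\frac{1}{5} i \sqrt{10857070}} = - 593 \left(- \frac{i \sqrt{10857070}}{2171414}\right) = \frac{593 i \sqrt{10857070}}{2171414}$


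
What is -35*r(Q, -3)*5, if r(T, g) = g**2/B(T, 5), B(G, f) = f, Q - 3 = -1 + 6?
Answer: -315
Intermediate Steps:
Q = 8 (Q = 3 + (-1 + 6) = 3 + 5 = 8)
r(T, g) = g**2/5
-35*r(Q, -3)*5 = -7*(-3)**2*5 = -7*9*5 = -35*9/5*5 = -63*5 = -315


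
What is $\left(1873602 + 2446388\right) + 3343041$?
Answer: $7663031$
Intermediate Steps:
$\left(1873602 + 2446388\right) + 3343041 = 4319990 + 3343041 = 7663031$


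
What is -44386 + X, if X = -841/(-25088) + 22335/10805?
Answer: -2406280561351/54215168 ≈ -44384.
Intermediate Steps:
X = 113885497/54215168 (X = -841*(-1/25088) + 22335*(1/10805) = 841/25088 + 4467/2161 = 113885497/54215168 ≈ 2.1006)
-44386 + X = -44386 + 113885497/54215168 = -2406280561351/54215168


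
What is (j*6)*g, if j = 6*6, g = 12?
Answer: 2592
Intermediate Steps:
j = 36
(j*6)*g = (36*6)*12 = 216*12 = 2592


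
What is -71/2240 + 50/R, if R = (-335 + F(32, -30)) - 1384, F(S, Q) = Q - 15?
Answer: -8473/141120 ≈ -0.060041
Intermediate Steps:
F(S, Q) = -15 + Q
R = -1764 (R = (-335 + (-15 - 30)) - 1384 = (-335 - 45) - 1384 = -380 - 1384 = -1764)
-71/2240 + 50/R = -71/2240 + 50/(-1764) = -71*1/2240 + 50*(-1/1764) = -71/2240 - 25/882 = -8473/141120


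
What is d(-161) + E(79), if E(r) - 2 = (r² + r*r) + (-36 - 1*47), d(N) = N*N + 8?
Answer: 38330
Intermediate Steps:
d(N) = 8 + N² (d(N) = N² + 8 = 8 + N²)
E(r) = -81 + 2*r² (E(r) = 2 + ((r² + r*r) + (-36 - 1*47)) = 2 + ((r² + r²) + (-36 - 47)) = 2 + (2*r² - 83) = 2 + (-83 + 2*r²) = -81 + 2*r²)
d(-161) + E(79) = (8 + (-161)²) + (-81 + 2*79²) = (8 + 25921) + (-81 + 2*6241) = 25929 + (-81 + 12482) = 25929 + 12401 = 38330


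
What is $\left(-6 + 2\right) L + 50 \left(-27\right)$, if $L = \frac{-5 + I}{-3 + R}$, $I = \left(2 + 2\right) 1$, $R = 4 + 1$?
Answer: $-1348$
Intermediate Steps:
$R = 5$
$I = 4$ ($I = 4 \cdot 1 = 4$)
$L = - \frac{1}{2}$ ($L = \frac{-5 + 4}{-3 + 5} = - \frac{1}{2} \approx -0.5$)
$\left(-6 + 2\right) L + 50 \left(-27\right) = \left(-6 + 2\right) \left(- \frac{1}{2}\right) + 50 \left(-27\right) = \left(-4\right) \left(- \frac{1}{2}\right) - 1350 = 2 - 1350 = -1348$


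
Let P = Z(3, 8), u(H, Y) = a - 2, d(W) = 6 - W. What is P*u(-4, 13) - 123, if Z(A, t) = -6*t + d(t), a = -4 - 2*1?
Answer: 277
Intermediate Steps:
a = -6 (a = -4 - 2 = -6)
Z(A, t) = 6 - 7*t (Z(A, t) = -6*t + (6 - t) = 6 - 7*t)
u(H, Y) = -8 (u(H, Y) = -6 - 2 = -8)
P = -50 (P = 6 - 7*8 = 6 - 56 = -50)
P*u(-4, 13) - 123 = -50*(-8) - 123 = 400 - 123 = 277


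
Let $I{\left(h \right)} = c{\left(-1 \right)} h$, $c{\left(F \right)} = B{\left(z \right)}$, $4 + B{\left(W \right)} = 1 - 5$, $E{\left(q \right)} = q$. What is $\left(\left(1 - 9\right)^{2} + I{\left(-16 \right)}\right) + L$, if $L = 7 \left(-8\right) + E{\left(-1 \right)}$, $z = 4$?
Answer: $135$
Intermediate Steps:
$B{\left(W \right)} = -8$ ($B{\left(W \right)} = -4 + \left(1 - 5\right) = -4 - 4 = -8$)
$c{\left(F \right)} = -8$
$I{\left(h \right)} = - 8 h$
$L = -57$ ($L = 7 \left(-8\right) - 1 = -56 - 1 = -57$)
$\left(\left(1 - 9\right)^{2} + I{\left(-16 \right)}\right) + L = \left(\left(1 - 9\right)^{2} - -128\right) - 57 = \left(\left(-8\right)^{2} + 128\right) - 57 = \left(64 + 128\right) - 57 = 192 - 57 = 135$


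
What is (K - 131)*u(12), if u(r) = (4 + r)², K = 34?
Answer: -24832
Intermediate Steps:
(K - 131)*u(12) = (34 - 131)*(4 + 12)² = -97*16² = -97*256 = -24832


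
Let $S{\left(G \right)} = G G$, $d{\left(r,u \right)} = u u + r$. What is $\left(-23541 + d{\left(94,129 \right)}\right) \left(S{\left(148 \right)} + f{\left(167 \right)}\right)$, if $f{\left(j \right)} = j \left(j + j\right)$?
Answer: $-528703692$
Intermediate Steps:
$d{\left(r,u \right)} = r + u^{2}$ ($d{\left(r,u \right)} = u^{2} + r = r + u^{2}$)
$S{\left(G \right)} = G^{2}$
$f{\left(j \right)} = 2 j^{2}$ ($f{\left(j \right)} = j 2 j = 2 j^{2}$)
$\left(-23541 + d{\left(94,129 \right)}\right) \left(S{\left(148 \right)} + f{\left(167 \right)}\right) = \left(-23541 + \left(94 + 129^{2}\right)\right) \left(148^{2} + 2 \cdot 167^{2}\right) = \left(-23541 + \left(94 + 16641\right)\right) \left(21904 + 2 \cdot 27889\right) = \left(-23541 + 16735\right) \left(21904 + 55778\right) = \left(-6806\right) 77682 = -528703692$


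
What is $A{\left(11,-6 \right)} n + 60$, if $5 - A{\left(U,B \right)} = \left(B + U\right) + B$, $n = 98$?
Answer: $648$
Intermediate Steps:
$A{\left(U,B \right)} = 5 - U - 2 B$ ($A{\left(U,B \right)} = 5 - \left(\left(B + U\right) + B\right) = 5 - \left(U + 2 B\right) = 5 - U - 2 B$)
$A{\left(11,-6 \right)} n + 60 = \left(5 - 11 - -12\right) 98 + 60 = \left(5 - 11 + 12\right) 98 + 60 = 6 \cdot 98 + 60 = 588 + 60 = 648$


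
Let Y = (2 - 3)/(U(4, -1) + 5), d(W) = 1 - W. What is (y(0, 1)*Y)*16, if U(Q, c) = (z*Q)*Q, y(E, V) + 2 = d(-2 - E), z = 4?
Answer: -16/69 ≈ -0.23188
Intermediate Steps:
y(E, V) = 1 + E (y(E, V) = -2 + (1 - (-2 - E)) = -2 + (1 + (2 + E)) = -2 + (3 + E) = 1 + E)
U(Q, c) = 4*Q² (U(Q, c) = (4*Q)*Q = 4*Q²)
Y = -1/69 (Y = (2 - 3)/(4*4² + 5) = -1/(4*16 + 5) = -1/(64 + 5) = -1/69 ≈ -0.014493)
(y(0, 1)*Y)*16 = ((1 + 0)*(-1/69))*16 = (1*(-1/69))*16 = -1/69*16 = -16/69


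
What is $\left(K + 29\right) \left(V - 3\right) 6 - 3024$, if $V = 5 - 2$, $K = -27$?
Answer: $-3024$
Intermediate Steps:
$V = 3$
$\left(K + 29\right) \left(V - 3\right) 6 - 3024 = \left(-27 + 29\right) \left(3 - 3\right) 6 - 3024 = 2 \cdot 0 \cdot 6 - 3024 = 2 \cdot 0 - 3024 = 0 - 3024 = -3024$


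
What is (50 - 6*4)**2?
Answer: 676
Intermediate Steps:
(50 - 6*4)**2 = (50 - 24)**2 = 26**2 = 676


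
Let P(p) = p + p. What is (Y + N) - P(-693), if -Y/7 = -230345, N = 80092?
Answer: 1693893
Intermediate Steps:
Y = 1612415 (Y = -7*(-230345) = 1612415)
P(p) = 2*p
(Y + N) - P(-693) = (1612415 + 80092) - 2*(-693) = 1692507 - 1*(-1386) = 1692507 + 1386 = 1693893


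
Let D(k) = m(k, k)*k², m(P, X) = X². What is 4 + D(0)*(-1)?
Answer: 4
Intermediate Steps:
D(k) = k⁴ (D(k) = k²*k² = k⁴)
4 + D(0)*(-1) = 4 + 0⁴*(-1) = 4 + 0*(-1) = 4 + 0 = 4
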